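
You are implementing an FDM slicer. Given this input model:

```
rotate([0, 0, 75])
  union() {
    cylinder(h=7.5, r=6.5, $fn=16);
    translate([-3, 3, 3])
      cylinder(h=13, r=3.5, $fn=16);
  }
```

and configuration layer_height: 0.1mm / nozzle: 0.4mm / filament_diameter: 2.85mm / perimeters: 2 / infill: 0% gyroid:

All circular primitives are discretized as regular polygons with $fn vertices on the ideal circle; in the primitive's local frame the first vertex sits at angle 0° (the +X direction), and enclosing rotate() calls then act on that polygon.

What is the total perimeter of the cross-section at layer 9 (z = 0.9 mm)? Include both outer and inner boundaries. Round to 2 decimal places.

At z = 0.9 mm: the r=6.5 cylinder contributes a regular 16-gon of circumradius 6.5 (perimeter = 2·16·6.500·sin(180°/16) = 40.58 mm); the cylinder at (-3, 3) is not intersected at this z (z outside [3, 16]); Taking the union: only the r=6.5 cylinder is present, so the union is just that shape — boundary = 40.58 mm; (whole slice rotated 75° about Z — lengths, areas and connectivity unchanged). Overall, the cross-section is a single solid region. Total boundary length (outer) = 40.58 mm.

40.58 mm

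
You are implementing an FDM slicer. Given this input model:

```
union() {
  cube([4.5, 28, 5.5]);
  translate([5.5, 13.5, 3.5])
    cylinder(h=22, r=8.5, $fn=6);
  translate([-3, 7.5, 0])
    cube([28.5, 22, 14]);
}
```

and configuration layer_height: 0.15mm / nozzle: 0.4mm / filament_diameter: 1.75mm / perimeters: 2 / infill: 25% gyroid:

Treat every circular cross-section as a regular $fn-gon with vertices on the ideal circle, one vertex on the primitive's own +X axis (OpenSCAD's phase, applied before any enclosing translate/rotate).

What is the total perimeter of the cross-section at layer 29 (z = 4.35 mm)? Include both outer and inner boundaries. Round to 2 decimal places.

At z = 4.35 mm: the cube (footprint 4.5×28) is included at this height (perimeter 65.00 mm); the cylinder at (5.5, 13.5): section is a regular 6-gon, circumradius r=8.5 (perimeter = 2·6·8.500·sin(180°/6) = 51.00 mm); the cube at (-3, 7.5) is present — its section is the full 28.5×22 rectangle (perimeter 101.00 mm); Combining (union): the regions partially overlap (shared area 272.28 mm²), so the edge portions inside another operand are dropped and the merged outline is re-measured after clipping — boundary = 115.42 mm. Overall, the cross-section is a single solid region. Total boundary length (outer) = 115.42 mm.

115.42 mm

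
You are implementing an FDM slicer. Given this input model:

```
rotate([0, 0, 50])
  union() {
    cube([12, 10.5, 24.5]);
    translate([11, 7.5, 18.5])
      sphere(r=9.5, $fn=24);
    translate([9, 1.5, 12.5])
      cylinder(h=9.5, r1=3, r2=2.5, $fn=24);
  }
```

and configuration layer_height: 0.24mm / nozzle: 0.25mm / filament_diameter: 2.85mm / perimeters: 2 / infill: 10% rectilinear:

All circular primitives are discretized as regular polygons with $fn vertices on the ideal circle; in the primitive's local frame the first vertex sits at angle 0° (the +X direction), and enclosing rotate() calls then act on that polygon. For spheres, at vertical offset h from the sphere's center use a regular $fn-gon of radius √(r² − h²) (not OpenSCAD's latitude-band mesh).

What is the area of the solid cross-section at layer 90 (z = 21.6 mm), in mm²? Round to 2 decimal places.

281.76 mm²

At z = 21.6 mm: the 12×10.5 cube contributes its full rectangle (area 126.00 mm²); the r=9.5 sphere at (11, 7.5) slices to a regular 24-gon of circumradius 8.980 (√(r²−h²) with h=3.1 from center) (area = (24/2)·8.980²·sin(360°/24) = 250.45 mm²); the cone at (9, 1.5) (r1=3→r2=2.5) has section circumradius 2.521 here — a regular 24-gon (area = (24/2)·2.521²·sin(360°/24) = 19.74 mm²); Combining (union): the regions partially overlap — summed areas 396.19 mm² minus the doubly-counted overlap 114.43 mm² gives 281.76 mm² — area = 281.76 mm²; (whole slice rotated 50° about Z — lengths, areas and connectivity unchanged). Overall, the cross-section is a single solid region. Net area = 281.76 mm².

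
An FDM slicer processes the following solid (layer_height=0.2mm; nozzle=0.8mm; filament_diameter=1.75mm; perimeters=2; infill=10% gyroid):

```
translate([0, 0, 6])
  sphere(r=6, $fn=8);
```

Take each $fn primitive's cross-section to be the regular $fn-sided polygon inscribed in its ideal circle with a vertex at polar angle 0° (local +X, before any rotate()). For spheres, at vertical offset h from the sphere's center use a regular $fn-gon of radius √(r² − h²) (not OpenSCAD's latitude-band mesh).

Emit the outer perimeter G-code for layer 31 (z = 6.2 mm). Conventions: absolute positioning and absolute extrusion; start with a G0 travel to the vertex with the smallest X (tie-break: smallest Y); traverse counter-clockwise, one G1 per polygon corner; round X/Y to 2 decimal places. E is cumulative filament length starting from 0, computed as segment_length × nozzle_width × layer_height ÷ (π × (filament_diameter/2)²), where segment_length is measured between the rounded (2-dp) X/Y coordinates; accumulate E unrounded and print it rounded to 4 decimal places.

At z = 6.2 mm: the r=6 sphere contributes a regular 8-gon of circumradius √(6²−0.2²) = 5.997. The outline is a single polygon with 8 vertices. Extrusion per mm of travel: 0.8 × 0.2 / (π × 0.875²) = 0.066520. Accumulating E over each segment gives final E = 2.4430.

G0 X-6.00 Y0.00 Z6.20
G1 X-4.24 Y-4.24 E0.3054
G1 X0.00 Y-6.00 E0.6108
G1 X4.24 Y-4.24 E0.9161
G1 X6.00 Y0.00 E1.2215
G1 X4.24 Y4.24 E1.5269
G1 X0.00 Y6.00 E1.8323
G1 X-4.24 Y4.24 E2.1377
G1 X-6.00 Y0.00 E2.4430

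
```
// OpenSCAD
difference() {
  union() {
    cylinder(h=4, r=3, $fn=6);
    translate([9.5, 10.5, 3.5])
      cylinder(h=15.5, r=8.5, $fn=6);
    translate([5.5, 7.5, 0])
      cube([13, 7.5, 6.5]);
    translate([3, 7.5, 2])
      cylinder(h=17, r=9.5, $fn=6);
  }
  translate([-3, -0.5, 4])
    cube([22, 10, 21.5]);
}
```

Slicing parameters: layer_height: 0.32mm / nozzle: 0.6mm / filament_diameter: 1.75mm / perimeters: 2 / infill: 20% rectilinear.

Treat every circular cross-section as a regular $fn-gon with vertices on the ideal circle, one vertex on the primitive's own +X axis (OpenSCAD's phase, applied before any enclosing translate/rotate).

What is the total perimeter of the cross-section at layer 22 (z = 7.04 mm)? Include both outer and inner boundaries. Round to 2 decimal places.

At z = 7.04 mm: the cylinder does not reach this height (z outside [0, 4]); the r=8.5 cylinder at (9.5, 10.5) contributes a regular 6-gon of circumradius 8.5 (perimeter = 2·6·8.500·sin(180°/6) = 51.00 mm); the cube at (5.5, 7.5) is not intersected at this z (z outside [0, 6.5]); the cylinder at (3, 7.5): section is a regular 6-gon, circumradius r=9.5 (perimeter = 2·6·9.500·sin(180°/6) = 57.00 mm); Taking the union: the regions partially overlap (shared area 96.21 mm²), so the edge portions inside another operand are dropped and the merged outline is re-measured after clipping — boundary = 70.46 mm; the 22×10 cube at (-3, -0.5) contributes its full rectangle (perimeter 64.00 mm); After the difference (first − rest): starting from the result so far, the 22×10 cube at (-3, -0.5) partially overlaps it — only the 160.56 mm² overlap (of its 220.00 mm²) is removed, clipping the outline — boundary = 91.16 mm. Overall, the cross-section has 2 separate islands. Total boundary length (outer) = 91.16 mm.

91.16 mm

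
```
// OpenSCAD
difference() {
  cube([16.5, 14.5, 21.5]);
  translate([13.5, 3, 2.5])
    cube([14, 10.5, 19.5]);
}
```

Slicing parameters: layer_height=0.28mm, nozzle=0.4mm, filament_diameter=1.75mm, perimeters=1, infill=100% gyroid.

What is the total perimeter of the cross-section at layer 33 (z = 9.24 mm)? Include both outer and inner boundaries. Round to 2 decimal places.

At z = 9.24 mm: the cube (footprint 16.5×14.5) is included at this height (perimeter 62.00 mm); the 14×10.5 cube at (13.5, 3) contributes its full rectangle (perimeter 49.00 mm); After the difference (first − rest): starting from the 16.5×14.5 cube, the 14×10.5 cube at (13.5, 3) partially overlaps it — only the 31.50 mm² overlap (of its 147.00 mm²) is removed, clipping the outline — boundary = 68.00 mm. Overall, the cross-section is a single solid region. Total boundary length (outer) = 68.00 mm.

68.00 mm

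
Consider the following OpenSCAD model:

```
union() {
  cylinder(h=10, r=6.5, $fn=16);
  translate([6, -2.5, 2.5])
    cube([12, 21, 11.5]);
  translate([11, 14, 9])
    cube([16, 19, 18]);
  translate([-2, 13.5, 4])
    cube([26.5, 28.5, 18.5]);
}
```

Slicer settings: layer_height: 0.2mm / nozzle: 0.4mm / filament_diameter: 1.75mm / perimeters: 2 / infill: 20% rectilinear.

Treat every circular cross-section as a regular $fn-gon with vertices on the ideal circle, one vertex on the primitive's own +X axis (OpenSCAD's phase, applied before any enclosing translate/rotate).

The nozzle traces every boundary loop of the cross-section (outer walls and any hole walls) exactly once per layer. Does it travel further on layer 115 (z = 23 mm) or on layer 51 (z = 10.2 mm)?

Layer 115 (z = 23): the cylinder is not intersected at this z (z outside [0, 10]); the cube at (6, -2.5) does not reach this height (z outside [2.5, 14]); the cube at (11, 14) (footprint 16×19) is included at this height (perimeter 70.00 mm); the cube at (-2, 13.5) does not reach this height (z outside [4, 22.5]); Taking the union: only the 16×19 cube at (11, 14) is present, so the union is just that shape — boundary = 70.00 mm. So its perimeter = 70.00 mm. Layer 51 (z = 10.2): the cylinder does not reach this height (z outside [0, 10]); the cube at (6, -2.5) (footprint 12×21) is included at this height (perimeter 66.00 mm); the 16×19 cube at (11, 14) contributes its full rectangle (perimeter 70.00 mm); the 26.5×28.5 cube at (-2, 13.5) contributes its full rectangle (perimeter 110.00 mm); Taking the union: the regions partially overlap (shared area 316.50 mm²), so the edge portions inside another operand are dropped and the merged outline is re-measured after clipping — boundary = 147.00 mm. So its perimeter = 147.00 mm. Layer 51 is larger (147.00 vs 70.00 mm).

layer 51 (z = 10.2 mm)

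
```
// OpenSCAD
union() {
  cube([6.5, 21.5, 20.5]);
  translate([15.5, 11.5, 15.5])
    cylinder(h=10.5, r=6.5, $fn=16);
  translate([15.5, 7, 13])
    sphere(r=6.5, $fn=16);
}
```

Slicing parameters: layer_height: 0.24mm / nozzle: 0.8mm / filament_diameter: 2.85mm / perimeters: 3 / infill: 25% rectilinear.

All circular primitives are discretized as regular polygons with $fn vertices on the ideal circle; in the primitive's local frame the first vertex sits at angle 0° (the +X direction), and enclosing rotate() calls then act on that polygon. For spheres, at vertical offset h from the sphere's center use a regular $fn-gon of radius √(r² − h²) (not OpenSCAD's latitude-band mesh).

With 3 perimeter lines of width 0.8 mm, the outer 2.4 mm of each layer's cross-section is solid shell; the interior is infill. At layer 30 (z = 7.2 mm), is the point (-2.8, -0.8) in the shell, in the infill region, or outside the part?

At z = 7.2 mm: the cube (footprint 6.5×21.5) is included at this height; the cylinder at (15.5, 11.5) is absent (z outside [15.5, 26]); the r=6.5 sphere at (15.5, 7) contributes a regular 16-gon of circumradius √(6.5²−5.8²) = 2.934; Combining (union): the 2 present regions are separate (no shared area or edge), so areas and boundary lengths simply add and each stays a separate island — 2 connected regions. Overall, the cross-section has 2 separate islands. The nearest boundary edge runs (6.50, 0.00)→(0.00, 0.00); distance from the point to it = 2.91 mm. The point is not inside any of the regions above, so it lies outside the cross-section (2.91 mm from the nearest boundary).

outside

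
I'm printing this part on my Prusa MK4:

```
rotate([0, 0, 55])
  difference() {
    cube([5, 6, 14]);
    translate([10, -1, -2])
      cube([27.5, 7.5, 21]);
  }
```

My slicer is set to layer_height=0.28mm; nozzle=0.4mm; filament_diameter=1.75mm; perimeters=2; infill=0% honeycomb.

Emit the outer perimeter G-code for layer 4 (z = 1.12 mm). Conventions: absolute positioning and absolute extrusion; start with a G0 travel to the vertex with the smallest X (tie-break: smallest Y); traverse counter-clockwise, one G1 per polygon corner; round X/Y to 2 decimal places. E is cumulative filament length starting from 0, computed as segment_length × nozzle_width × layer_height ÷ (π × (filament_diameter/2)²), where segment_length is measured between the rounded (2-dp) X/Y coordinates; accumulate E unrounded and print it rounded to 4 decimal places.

At z = 1.12 mm: the 5×6 cube contributes its full rectangle; the 27.5×7.5 cube at (10, -1) contributes its full rectangle; After the difference (first − rest): starting from the 5×6 cube, the 27.5×7.5 cube at (10, -1) misses the remaining region (no effect) — 1 connected region; (whole slice rotated 55° about Z — lengths, areas and connectivity unchanged). The outline is a single polygon with 4 vertices. Extrusion per mm of travel: 0.4 × 0.28 / (π × 0.875²) = 0.046564. Accumulating E over each segment gives final E = 1.0245.

G0 X-4.91 Y3.44 Z1.12
G1 X0.00 Y0.00 E0.2792
G1 X2.87 Y4.10 E0.5122
G1 X-2.05 Y7.54 E0.7917
G1 X-4.91 Y3.44 E1.0245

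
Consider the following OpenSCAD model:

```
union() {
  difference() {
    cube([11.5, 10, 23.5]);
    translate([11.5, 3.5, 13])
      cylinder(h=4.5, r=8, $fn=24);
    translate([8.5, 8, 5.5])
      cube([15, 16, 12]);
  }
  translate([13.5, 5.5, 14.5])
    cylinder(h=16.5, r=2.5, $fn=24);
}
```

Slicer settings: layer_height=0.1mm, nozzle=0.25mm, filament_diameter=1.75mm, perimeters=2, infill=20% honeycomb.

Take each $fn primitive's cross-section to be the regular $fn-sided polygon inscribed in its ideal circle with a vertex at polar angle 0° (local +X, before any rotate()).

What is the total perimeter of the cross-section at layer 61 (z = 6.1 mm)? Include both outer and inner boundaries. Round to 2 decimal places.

At z = 6.1 mm: the cube (footprint 11.5×10) is included at this height (perimeter 43.00 mm); the cylinder at (11.5, 3.5) does not reach this height (z outside [13, 17.5]); the 15×16 cube at (8.5, 8) contributes its full rectangle (perimeter 62.00 mm); Subtracting the remaining from the first: starting from the 11.5×10 cube, the 15×16 cube at (8.5, 8) partially overlaps it — only the 6.00 mm² overlap (of its 240.00 mm²) is removed, clipping the outline — boundary = 43.00 mm; the cylinder at (13.5, 5.5) is not intersected at this z (z outside [14.5, 31]); Combining (union): only that combined region is present, so the union is just that shape — boundary = 43.00 mm. Overall, the cross-section is a single solid region. Total boundary length (outer) = 43.00 mm.

43.00 mm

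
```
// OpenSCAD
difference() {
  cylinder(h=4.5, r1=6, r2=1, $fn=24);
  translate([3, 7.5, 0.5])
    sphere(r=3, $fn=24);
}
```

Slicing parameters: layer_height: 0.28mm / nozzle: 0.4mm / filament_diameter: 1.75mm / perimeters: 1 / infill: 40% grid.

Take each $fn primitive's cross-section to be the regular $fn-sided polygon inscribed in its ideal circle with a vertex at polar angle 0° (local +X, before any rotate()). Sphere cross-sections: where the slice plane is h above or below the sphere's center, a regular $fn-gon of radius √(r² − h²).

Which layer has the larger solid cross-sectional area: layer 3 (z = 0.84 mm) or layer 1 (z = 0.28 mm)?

Layer 3 (z = 0.84): the cone (r1=6→r2=1) has section circumradius 5.067 here — a regular 24-gon (area = (24/2)·5.067²·sin(360°/24) = 79.73 mm²); the sphere at (3, 7.5): section is a regular 24-gon, circumradius = √(r²−h²) = √(3²−0.34²) = 2.981 (area = (24/2)·2.981²·sin(360°/24) = 27.59 mm²); Subtracting the remaining from the first: starting from the cone (79.73 mm²), the r=3 sphere at (3, 7.5) misses the remaining region (no effect) — area = 79.73 mm². So its area = 79.73 mm². Layer 1 (z = 0.28): the cone (r1=6→r2=1) has section circumradius 5.689 here — a regular 24-gon (area = (24/2)·5.689²·sin(360°/24) = 100.52 mm²); the sphere at (3, 7.5): section is a regular 24-gon, circumradius = √(r²−h²) = √(3²−0.22²) = 2.992 (area = (24/2)·2.992²·sin(360°/24) = 27.80 mm²); After the difference (first − rest): starting from the cone (100.52 mm²), the r=3 sphere at (3, 7.5) partially overlaps it — only the 1.07 mm² overlap (of its 27.80 mm²) is removed, clipping the outline — area = 99.44 mm². So its area = 99.44 mm². Layer 1 is larger (99.44 vs 79.73 mm²).

layer 1 (z = 0.28 mm)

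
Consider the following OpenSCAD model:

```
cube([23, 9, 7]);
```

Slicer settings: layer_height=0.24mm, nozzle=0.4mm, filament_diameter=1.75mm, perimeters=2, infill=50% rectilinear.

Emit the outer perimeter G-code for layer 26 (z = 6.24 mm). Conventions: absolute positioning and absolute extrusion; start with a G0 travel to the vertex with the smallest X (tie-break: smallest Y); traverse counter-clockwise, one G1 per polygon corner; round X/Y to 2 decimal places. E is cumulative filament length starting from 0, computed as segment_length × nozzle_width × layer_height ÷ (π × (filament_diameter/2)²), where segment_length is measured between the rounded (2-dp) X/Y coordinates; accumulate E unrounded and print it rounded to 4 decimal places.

G0 X0.00 Y0.00 Z6.24
G1 X23.00 Y0.00 E0.9180
G1 X23.00 Y9.00 E1.2772
G1 X0.00 Y9.00 E2.1952
G1 X0.00 Y0.00 E2.5544

At z = 6.24 mm: the cube (footprint 23×9) is included at this height. The outline is a single polygon with 4 vertices. Extrusion per mm of travel: 0.4 × 0.24 / (π × 0.875²) = 0.039912. Accumulating E over each segment gives final E = 2.5544.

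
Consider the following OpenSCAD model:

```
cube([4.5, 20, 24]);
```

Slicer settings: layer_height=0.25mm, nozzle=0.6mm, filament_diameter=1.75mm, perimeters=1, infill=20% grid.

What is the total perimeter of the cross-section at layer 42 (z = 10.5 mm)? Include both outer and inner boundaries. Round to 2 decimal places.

49.00 mm

At z = 10.5 mm: the 4.5×20 cube contributes its full rectangle (perimeter 49.00 mm). Overall, the cross-section is a single solid region. Total boundary length (outer) = 49.00 mm.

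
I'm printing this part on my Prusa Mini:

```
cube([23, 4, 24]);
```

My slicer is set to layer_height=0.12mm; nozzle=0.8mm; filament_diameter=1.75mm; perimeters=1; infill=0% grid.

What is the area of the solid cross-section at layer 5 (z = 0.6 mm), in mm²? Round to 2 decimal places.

92.00 mm²

At z = 0.6 mm: the cube (footprint 23×4) is included at this height (area 92.00 mm²). Overall, the cross-section is a single solid region. Net area = 92.00 mm².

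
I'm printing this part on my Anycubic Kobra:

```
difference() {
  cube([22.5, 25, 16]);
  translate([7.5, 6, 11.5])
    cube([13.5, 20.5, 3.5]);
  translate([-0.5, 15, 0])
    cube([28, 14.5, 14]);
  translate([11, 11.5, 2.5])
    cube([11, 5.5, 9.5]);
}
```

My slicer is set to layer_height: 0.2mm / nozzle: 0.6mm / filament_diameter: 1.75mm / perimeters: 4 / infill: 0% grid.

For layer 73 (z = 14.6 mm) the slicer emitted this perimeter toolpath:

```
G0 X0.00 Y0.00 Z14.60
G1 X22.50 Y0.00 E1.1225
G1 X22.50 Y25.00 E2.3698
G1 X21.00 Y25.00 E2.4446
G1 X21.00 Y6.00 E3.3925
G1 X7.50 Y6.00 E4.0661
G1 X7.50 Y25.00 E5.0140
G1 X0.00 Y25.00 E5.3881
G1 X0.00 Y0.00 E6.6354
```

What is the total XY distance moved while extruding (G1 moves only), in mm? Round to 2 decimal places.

Sum the Euclidean lengths of each G1 segment: total = 133.00 mm.

133.00 mm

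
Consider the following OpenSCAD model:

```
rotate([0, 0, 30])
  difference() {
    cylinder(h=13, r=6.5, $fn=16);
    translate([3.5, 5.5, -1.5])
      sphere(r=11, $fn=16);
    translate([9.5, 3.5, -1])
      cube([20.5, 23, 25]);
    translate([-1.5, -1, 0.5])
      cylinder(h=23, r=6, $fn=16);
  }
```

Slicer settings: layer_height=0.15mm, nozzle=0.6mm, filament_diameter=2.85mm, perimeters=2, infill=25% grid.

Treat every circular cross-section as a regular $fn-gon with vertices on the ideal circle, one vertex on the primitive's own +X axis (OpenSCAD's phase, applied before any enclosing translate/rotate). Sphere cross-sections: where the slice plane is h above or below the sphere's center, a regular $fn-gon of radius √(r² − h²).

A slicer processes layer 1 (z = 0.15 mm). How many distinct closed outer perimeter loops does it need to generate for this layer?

1

At z = 0.15 mm: the r=6.5 cylinder gives a regular 16-gon of circumradius 6.5 (constant along its height); the sphere at (3.5, 5.5): section is a regular 16-gon, circumradius = √(r²−h²) = √(11²−1.65²) = 10.876; the cube at (9.5, 3.5) (footprint 20.5×23) is included at this height; the cylinder at (-1.5, -1) does not reach this height (z outside [0.5, 23.5]); Taking the first minus the rest: starting from the r=6.5 cylinder, the r=11 sphere at (3.5, 5.5) partially overlaps it — only the 109.44 mm² overlap (of its 362.10 mm²) is removed, clipping the outline; the 20.5×23 cube at (9.5, 3.5) misses the remaining region (no effect) — 1 connected region; (whole slice rotated 30° about Z — lengths, areas and connectivity unchanged). The result has 1 disconnected region.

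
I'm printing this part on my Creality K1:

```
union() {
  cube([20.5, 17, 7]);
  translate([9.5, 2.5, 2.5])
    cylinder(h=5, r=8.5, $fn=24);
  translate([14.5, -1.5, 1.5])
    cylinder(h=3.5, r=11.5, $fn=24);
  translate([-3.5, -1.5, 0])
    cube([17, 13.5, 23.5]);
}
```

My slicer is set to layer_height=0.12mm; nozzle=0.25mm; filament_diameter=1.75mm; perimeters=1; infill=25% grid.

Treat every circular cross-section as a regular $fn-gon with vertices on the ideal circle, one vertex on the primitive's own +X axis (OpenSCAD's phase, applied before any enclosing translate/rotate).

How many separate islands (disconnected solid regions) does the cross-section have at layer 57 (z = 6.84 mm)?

At z = 6.84 mm: the 20.5×17 cube contributes its full rectangle; the r=8.5 cylinder at (9.5, 2.5) gives a regular 24-gon of circumradius 8.5 (constant along its height); the cylinder at (14.5, -1.5) is absent (z outside [1.5, 5]); the cube at (-3.5, -1.5) is present — its section is the full 17×13.5 rectangle; Taking the union: the regions partially overlap (shared area 333.51 mm²), so overlapping operands fuse into one piece — 1 connected region. Overall, the cross-section is a single solid region. Island count = 1.

1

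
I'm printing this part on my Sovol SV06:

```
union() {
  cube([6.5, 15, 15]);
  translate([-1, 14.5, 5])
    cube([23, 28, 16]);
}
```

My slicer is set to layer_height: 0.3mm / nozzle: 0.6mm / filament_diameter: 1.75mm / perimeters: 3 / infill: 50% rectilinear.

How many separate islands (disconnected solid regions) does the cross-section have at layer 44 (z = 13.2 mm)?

At z = 13.2 mm: the cube (footprint 6.5×15) is included at this height; the 23×28 cube at (-1, 14.5) contributes its full rectangle; Combining (union): the regions partially overlap (shared area 3.25 mm²), so overlapping operands fuse into one piece — 1 connected region. Overall, the cross-section is a single solid region. Island count = 1.

1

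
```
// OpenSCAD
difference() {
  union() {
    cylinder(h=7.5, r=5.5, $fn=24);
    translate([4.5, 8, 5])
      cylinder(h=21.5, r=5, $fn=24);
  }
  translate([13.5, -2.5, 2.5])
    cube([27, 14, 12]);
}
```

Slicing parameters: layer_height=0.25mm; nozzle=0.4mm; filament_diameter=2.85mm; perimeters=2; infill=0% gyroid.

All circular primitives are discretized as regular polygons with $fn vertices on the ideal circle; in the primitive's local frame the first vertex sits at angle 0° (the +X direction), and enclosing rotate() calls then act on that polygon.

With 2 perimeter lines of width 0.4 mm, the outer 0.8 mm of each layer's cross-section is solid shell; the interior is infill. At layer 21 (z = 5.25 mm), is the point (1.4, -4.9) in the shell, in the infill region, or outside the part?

At z = 5.25 mm: the r=5.5 cylinder contributes a regular 24-gon of circumradius 5.5; the cylinder at (4.5, 8): section is a regular 24-gon, circumradius r=5; Combining (union): the regions partially overlap (shared area 4.22 mm²), so overlapping operands fuse into one piece — 1 connected region; the 27×14 cube at (13.5, -2.5) contributes its full rectangle; After the difference (first − rest): starting from that combined region, the 27×14 cube at (13.5, -2.5) misses the remaining region (no effect) — 1 connected region. Overall, the cross-section is a single solid region. The nearest boundary edge runs (2.75, -4.76)→(1.42, -5.31); distance from the point to it = 0.39 mm. The point is inside the cross-section, 0.39 mm from the nearest boundary — within the 0.8 mm shell band (2 × 0.4).

shell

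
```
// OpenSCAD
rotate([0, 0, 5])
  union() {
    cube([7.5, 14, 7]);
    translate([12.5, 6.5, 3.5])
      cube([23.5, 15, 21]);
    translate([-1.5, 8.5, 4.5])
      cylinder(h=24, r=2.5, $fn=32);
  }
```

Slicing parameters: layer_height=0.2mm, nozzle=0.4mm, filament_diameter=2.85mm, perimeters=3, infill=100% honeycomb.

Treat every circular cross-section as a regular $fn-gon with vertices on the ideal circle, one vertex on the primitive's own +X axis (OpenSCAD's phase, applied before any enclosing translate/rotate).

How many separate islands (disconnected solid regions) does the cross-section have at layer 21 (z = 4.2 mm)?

At z = 4.2 mm: the cube (footprint 7.5×14) is included at this height; the cube at (12.5, 6.5) is present — its section is the full 23.5×15 rectangle; the cylinder at (-1.5, 8.5) does not reach this height (z outside [4.5, 28.5]); Merging all regions: the 2 present regions are separate (no shared area or edge), so areas and boundary lengths simply add and each stays a separate island — 2 connected regions; (whole slice rotated 5° about Z — lengths, areas and connectivity unchanged). Overall, the cross-section has 2 separate islands. Island count = 2.

2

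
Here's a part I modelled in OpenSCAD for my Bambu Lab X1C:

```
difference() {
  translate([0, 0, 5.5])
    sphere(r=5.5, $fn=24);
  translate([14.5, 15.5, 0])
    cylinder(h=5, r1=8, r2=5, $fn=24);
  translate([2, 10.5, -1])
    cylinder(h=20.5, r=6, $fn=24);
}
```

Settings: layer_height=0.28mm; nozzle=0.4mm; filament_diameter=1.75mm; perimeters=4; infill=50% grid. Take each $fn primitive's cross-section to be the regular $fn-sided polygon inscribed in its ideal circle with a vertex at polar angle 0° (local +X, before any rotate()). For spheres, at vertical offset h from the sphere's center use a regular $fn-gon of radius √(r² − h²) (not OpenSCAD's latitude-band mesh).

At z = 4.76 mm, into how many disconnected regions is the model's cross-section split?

1

At z = 4.76 mm: the r=5.5 sphere slices to a regular 24-gon of circumradius 5.450 (√(r²−h²) with h=0.74 from center); the cone at (14.5, 15.5) contributes a regular 24-gon of circumradius 5.144 (interpolated between r1=8 and r2=5 at t=0.952); the r=6 cylinder at (2, 10.5) contributes a regular 24-gon of circumradius 6; Subtracting the remaining from the first: starting from the r=5.5 sphere, the cone at (14.5, 15.5) misses the remaining region (no effect); the r=6 cylinder at (2, 10.5) partially overlaps it — only the 1.83 mm² overlap (of its 111.81 mm²) is removed, clipping the outline — 1 connected region. The result has 1 disconnected region.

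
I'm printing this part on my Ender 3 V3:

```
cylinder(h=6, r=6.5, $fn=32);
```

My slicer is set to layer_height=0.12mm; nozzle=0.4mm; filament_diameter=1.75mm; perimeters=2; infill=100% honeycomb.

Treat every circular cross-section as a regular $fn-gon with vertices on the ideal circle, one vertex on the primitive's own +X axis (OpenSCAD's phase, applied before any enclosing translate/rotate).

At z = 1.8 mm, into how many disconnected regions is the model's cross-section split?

At z = 1.8 mm: the r=6.5 cylinder gives a regular 32-gon of circumradius 6.5 (constant along its height). The result has 1 disconnected region.

1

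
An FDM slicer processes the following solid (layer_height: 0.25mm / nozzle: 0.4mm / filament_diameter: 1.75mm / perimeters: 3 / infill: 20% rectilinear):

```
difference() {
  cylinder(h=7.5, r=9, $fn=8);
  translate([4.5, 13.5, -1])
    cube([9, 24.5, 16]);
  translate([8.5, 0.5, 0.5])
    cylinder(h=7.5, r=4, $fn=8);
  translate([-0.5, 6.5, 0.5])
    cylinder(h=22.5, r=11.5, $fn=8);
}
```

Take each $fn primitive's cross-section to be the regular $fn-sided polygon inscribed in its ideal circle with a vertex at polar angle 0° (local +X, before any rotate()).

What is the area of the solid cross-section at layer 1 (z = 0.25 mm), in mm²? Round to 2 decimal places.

At z = 0.25 mm: the cylinder: section is a regular 8-gon, circumradius r=9 (area = (8/2)·9.000²·sin(360°/8) = 229.10 mm²); the cube at (4.5, 13.5) is present — its section is the full 9×24.5 rectangle (area 220.50 mm²); the cylinder at (8.5, 0.5) does not reach this height (z outside [0.5, 8]); the cylinder at (-0.5, 6.5) does not reach this height (z outside [0.5, 23]); Taking the first minus the rest: starting from the r=9 cylinder (229.10 mm²), the 9×24.5 cube at (4.5, 13.5) misses the remaining region (no effect) — area = 229.10 mm². Overall, the cross-section is a single solid region. Net area = 229.10 mm².

229.10 mm²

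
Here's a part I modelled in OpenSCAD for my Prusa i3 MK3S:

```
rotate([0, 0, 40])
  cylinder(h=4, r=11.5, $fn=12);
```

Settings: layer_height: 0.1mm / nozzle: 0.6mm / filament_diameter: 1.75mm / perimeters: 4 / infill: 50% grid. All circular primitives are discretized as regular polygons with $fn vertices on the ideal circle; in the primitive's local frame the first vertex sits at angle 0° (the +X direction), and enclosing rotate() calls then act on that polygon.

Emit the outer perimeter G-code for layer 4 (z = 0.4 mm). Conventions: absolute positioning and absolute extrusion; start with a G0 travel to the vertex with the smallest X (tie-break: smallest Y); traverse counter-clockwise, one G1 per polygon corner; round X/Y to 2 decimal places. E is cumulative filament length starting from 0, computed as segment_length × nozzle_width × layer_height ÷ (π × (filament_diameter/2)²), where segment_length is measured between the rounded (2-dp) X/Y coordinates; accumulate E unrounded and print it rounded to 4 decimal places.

G0 X-11.33 Y-2.00 Z0.40
G1 X-8.81 Y-7.39 E0.1484
G1 X-3.93 Y-10.81 E0.2971
G1 X2.00 Y-11.33 E0.4456
G1 X7.39 Y-8.81 E0.5940
G1 X10.81 Y-3.93 E0.7426
G1 X11.33 Y2.00 E0.8911
G1 X8.81 Y7.39 E1.0396
G1 X3.93 Y10.81 E1.1882
G1 X-2.00 Y11.33 E1.3367
G1 X-7.39 Y8.81 E1.4851
G1 X-10.81 Y3.93 E1.6338
G1 X-11.33 Y-2.00 E1.7823

At z = 0.4 mm: the r=11.5 cylinder gives a regular 12-gon of circumradius 11.5 (constant along its height); (rotated 40° about Z; rotation is an isometry so areas/perimeters/island counts are preserved). The outline is a single polygon with 12 vertices. Extrusion per mm of travel: 0.6 × 0.1 / (π × 0.875²) = 0.024945. Accumulating E over each segment gives final E = 1.7823.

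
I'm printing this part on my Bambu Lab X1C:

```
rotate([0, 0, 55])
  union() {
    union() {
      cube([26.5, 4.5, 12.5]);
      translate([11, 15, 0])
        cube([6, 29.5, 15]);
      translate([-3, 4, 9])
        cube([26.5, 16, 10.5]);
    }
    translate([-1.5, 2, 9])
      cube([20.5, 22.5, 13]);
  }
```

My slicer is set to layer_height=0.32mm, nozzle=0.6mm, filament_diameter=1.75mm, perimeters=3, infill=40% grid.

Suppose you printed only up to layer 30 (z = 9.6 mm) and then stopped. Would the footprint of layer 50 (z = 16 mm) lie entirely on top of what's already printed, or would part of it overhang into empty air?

Compare the two slices. At z = 9.6: the cube is present — its section is the full 26.5×4.5 rectangle (area 119.25 mm²); the cube at (11, 15) (footprint 6×29.5) is included at this height (area 177.00 mm²); the 26.5×16 cube at (-3, 4) contributes its full rectangle (area 424.00 mm²); Taking the union: the regions partially overlap — summed areas 720.25 mm² minus the doubly-counted overlap 41.75 mm² gives 678.50 mm² — area = 678.50 mm²; the 20.5×22.5 cube at (-1.5, 2) contributes its full rectangle (area 461.25 mm²); Merging all regions: the regions partially overlap — summed areas 1139.75 mm² minus the doubly-counted overlap 393.00 mm² gives 746.75 mm² — area = 746.75 mm²; (whole slice rotated 55° about Z — lengths, areas and connectivity unchanged). At z = 16: the cube is absent (z outside [0, 12.5]); the cube at (11, 15) is absent (z outside [0, 15]); the 26.5×16 cube at (-3, 4) contributes its full rectangle (area 424.00 mm²); Combining (union): only the 26.5×16 cube at (-3, 4) is present, so the union is just that shape — area = 424.00 mm²; the cube at (-1.5, 2) is present — its section is the full 20.5×22.5 rectangle (area 461.25 mm²); Combining (union): the regions partially overlap — summed areas 885.25 mm² minus the doubly-counted overlap 328.00 mm² gives 557.25 mm² — area = 557.25 mm²; (whole slice rotated 55° about Z — lengths, areas and connectivity unchanged). Checking containment: the cross-section at z = 16 is a subset of the cross-section at z = 9.6.

entirely on top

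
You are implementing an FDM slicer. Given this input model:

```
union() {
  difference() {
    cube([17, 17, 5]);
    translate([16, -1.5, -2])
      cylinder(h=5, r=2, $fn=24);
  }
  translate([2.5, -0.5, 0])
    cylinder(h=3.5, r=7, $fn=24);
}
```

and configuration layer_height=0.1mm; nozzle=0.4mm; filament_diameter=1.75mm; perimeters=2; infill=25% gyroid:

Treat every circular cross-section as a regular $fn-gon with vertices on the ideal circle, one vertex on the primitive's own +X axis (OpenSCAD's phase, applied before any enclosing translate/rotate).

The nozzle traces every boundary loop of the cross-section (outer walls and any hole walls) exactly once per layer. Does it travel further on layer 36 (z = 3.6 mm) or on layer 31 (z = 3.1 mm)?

Layer 36 (z = 3.6): the cube is present — its section is the full 17×17 rectangle (perimeter 68.00 mm); the cylinder at (16, -1.5) does not reach this height (z outside [-2, 3]); After the difference (first − rest): none of the subtracted shapes is present at this height, so the 17×17 cube is unchanged — boundary = 68.00 mm; the cylinder at (2.5, -0.5) is absent (z outside [0, 3.5]); Taking the union: only the result so far is present, so the union is just that shape — boundary = 68.00 mm. So its perimeter = 68.00 mm. Layer 31 (z = 3.1): the cube (footprint 17×17) is included at this height (perimeter 68.00 mm); the cylinder at (16, -1.5) is absent (z outside [-2, 3]); Taking the first minus the rest: none of the subtracted shapes is present at this height, so the 17×17 cube is unchanged — boundary = 68.00 mm; the cylinder at (2.5, -0.5): section is a regular 24-gon, circumradius r=7 (perimeter = 2·24·7.000·sin(180°/24) = 43.86 mm); Combining (union): the regions partially overlap (shared area 50.33 mm²), so the edge portions inside another operand are dropped and the merged outline is re-measured after clipping — boundary = 83.41 mm. So its perimeter = 83.41 mm. Layer 31 is larger (83.41 vs 68.00 mm).

layer 31 (z = 3.1 mm)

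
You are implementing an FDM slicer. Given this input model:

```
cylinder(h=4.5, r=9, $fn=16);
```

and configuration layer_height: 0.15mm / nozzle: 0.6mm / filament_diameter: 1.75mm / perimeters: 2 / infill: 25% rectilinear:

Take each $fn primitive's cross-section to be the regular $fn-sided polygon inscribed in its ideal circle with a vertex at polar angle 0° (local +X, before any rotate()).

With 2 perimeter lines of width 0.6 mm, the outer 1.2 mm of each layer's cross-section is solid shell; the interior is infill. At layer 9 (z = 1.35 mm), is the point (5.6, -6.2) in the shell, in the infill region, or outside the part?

At z = 1.35 mm: the r=9 cylinder gives a regular 16-gon of circumradius 9 (constant along its height). Overall, the cross-section is a single solid region. The nearest boundary edge runs (3.44, -8.31)→(6.36, -6.36); distance from the point to it = 0.56 mm. The point is inside the cross-section, 0.56 mm from the nearest boundary — within the 1.2 mm shell band (2 × 0.6).

shell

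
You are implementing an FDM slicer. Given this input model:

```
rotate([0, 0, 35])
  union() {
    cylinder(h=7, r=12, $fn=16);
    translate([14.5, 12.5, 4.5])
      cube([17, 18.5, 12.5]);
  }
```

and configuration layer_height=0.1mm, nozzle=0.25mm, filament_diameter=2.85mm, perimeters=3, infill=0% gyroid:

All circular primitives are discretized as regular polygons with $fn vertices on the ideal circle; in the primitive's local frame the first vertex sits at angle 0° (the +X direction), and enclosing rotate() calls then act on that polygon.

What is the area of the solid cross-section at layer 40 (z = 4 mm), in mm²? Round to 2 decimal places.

440.85 mm²

At z = 4 mm: the r=12 cylinder contributes a regular 16-gon of circumradius 12 (area = (16/2)·12.000²·sin(360°/16) = 440.85 mm²); the cube at (14.5, 12.5) is not intersected at this z (z outside [4.5, 17]); Taking the union: only the r=12 cylinder is present, so the union is just that shape — area = 440.85 mm²; (rotated 35° about Z; rotation is an isometry so areas/perimeters/island counts are preserved). Overall, the cross-section is a single solid region. Net area = 440.85 mm².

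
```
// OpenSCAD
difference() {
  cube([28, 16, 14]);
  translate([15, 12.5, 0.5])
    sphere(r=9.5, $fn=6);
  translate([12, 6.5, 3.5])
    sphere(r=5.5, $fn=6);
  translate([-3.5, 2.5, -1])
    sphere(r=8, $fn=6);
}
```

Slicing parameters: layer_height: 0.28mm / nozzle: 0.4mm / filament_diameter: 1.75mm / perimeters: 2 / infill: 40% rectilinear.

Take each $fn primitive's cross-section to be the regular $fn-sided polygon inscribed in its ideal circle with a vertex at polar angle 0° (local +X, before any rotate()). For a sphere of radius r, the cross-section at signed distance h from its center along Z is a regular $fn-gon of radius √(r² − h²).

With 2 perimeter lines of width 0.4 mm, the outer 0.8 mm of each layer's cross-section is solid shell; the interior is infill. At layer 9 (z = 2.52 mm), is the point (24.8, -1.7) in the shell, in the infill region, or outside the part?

outside

At z = 2.52 mm: the cube (footprint 28×16) is included at this height; the r=9.5 sphere at (15, 12.5) slices to a regular 6-gon of circumradius 9.283 (√(r²−h²) with h=2.02 from center); the sphere at (12, 6.5): section is a regular 6-gon, circumradius = √(r²−h²) = √(5.5²−0.98²) = 5.412; the r=8 sphere at (-3.5, 2.5) slices to a regular 6-gon of circumradius 7.184 (√(r²−h²) with h=3.52 from center); Subtracting the remaining from the first: starting from the 28×16 cube, the r=9.5 sphere at (15, 12.5) partially overlaps it — only the 169.84 mm² overlap (of its 223.88 mm²) is removed, clipping the outline; the r=5.5 sphere at (12, 6.5) partially overlaps it — only the 26.58 mm² overlap (of its 76.10 mm²) is removed, clipping the outline; the r=8 sphere at (-3.5, 2.5) partially overlaps it — only the 19.15 mm² overlap (of its 134.09 mm²) is removed, clipping the outline — 1 connected region. Overall, the cross-section is a single solid region. The nearest boundary edge runs (28.00, 0.00)→(2.24, 0.00); distance from the point to it = 1.70 mm. The point is not inside any of the regions above, so it lies outside the cross-section (1.70 mm from the nearest boundary).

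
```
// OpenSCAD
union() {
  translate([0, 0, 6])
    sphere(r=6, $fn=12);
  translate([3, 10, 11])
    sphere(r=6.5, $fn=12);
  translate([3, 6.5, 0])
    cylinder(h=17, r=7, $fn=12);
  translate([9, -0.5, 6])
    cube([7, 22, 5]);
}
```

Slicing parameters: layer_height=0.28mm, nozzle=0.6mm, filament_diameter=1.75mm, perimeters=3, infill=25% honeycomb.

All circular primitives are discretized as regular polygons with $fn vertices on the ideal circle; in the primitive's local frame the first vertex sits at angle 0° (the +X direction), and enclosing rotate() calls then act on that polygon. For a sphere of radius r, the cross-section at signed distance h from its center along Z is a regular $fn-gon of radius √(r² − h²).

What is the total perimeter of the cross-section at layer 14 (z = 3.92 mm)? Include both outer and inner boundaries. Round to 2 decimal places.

At z = 3.92 mm: the r=6 sphere contributes a regular 12-gon of circumradius √(6²−2.08²) = 5.628 (perimeter = 2·12·5.628·sin(180°/12) = 34.96 mm); the sphere at (3, 10) does not reach this height (|z−center|=7.080 > r=6.5); the r=7 cylinder at (3, 6.5) gives a regular 12-gon of circumradius 7 (constant along its height) (perimeter = 2·12·7.000·sin(180°/12) = 43.48 mm); the cube at (9, -0.5) is not intersected at this z (z outside [6, 11]); Taking the union: the regions partially overlap (shared area 36.09 mm²), so the edge portions inside another operand are dropped and the merged outline is re-measured after clipping — boundary = 54.91 mm. Overall, the cross-section is a single solid region. Total boundary length (outer) = 54.91 mm.

54.91 mm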